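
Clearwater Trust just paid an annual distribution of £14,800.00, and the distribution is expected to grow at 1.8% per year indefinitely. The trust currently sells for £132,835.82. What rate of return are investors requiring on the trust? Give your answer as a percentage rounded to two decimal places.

13.14%

D₁ = £14,800.00 × 1.018 = £15,066.4000
P = D₁/(r − g) ⇒ r = D₁/P + g = £15,066.4000/£132,835.82 + 0.018 = 0.113421 + 0.018 = 0.131421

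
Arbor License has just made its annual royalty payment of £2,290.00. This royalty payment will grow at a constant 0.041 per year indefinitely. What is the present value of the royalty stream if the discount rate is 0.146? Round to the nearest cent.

D₁ = D₀ × (1 + g) = £2,290.00 × 1.041 = £2,383.8900
Growing perpetuity: P = D₁ / (r − g) = £2,383.8900 / (0.146 − 0.041) = £22,703.71

£22703.71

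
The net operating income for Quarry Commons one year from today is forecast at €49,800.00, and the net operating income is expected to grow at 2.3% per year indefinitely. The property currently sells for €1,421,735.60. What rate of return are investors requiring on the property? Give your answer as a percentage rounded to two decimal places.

5.80%

P = D₁/(r − g) ⇒ r = D₁/P + g = €49,800.0000/€1,421,735.60 + 0.023 = 0.035028 + 0.023 = 0.058028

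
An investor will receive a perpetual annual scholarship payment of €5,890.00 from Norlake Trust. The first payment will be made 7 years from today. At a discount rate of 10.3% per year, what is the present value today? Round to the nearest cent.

Value at end of year 6: C / r = €5,890.00 / 0.103 = €57,184.4660
Discount to today: PV = €57,184.4660 / (1 + 0.103)^6 = €57,184.4660 / 1.800749 = €31,755.94

€31755.94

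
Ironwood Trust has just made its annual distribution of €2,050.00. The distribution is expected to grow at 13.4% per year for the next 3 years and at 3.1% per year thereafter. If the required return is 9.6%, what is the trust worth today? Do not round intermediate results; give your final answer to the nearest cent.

€42603.33

D_1 = 2324.70000
D_2 = 2636.20980
D_3 = 2989.46191
Terminal value at year 3: TV = D_3×(1+g_2)/(r−g_2) = 3082.13523/0.065 = 47417.46512
P_0 = D_1/(1+r)^1 + D_2/(1+r)^2 + D_3/(1+r)^3 + TV/(1+r)^3
    = 2121.07664 + 2194.61762 + 2270.70838 + 36016.92827 = 42603.33091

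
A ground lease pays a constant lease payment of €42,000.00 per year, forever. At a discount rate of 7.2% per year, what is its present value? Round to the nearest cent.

Level perpetuity: PV = C / r = €42,000.00 / 0.072 = €583,333.33

€583333.33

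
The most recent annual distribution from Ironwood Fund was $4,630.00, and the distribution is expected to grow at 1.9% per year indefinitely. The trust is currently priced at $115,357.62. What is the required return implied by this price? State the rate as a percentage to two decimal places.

D₁ = $4,630.00 × 1.019 = $4,717.9700
P = D₁/(r − g) ⇒ r = D₁/P + g = $4,717.9700/$115,357.62 + 0.019 = 0.040899 + 0.019 = 0.059899

5.99%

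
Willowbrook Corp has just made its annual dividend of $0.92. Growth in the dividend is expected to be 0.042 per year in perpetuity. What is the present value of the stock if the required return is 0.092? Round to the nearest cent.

$19.17

D₁ = D₀ × (1 + g) = $0.92 × 1.042 = $0.9586
Growing perpetuity: P = D₁ / (r − g) = $0.9586 / (0.092 − 0.042) = $19.17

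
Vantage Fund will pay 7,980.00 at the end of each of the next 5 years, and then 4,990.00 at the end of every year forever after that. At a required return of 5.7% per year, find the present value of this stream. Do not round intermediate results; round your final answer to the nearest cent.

PV of 5-year annuity: 7,980.00 × [1 − (1+0.057)^−5] / 0.057 = 33890.78561
Perpetuity value at year 5: 4,990.00 / 0.057 = 87543.85965
PV of perpetuity: 87543.85965 / (1+0.057)^5 = 66351.50123
Total PV = 33890.78561 + 66351.50123 = 100242.28684

100242.29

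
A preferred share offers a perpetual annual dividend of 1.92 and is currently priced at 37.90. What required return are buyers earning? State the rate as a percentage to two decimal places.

P = C/r ⇒ r = C/P = 1.92/37.90 = 0.050660

5.07%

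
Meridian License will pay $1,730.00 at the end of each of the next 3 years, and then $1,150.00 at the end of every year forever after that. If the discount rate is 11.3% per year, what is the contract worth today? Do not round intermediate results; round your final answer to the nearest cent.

$11586.98

PV of 3-year annuity: $1,730.00 × [1 − (1+0.113)^−3] / 0.113 = 4205.66513
Perpetuity value at year 3: $1,150.00 / 0.113 = 10176.99115
PV of perpetuity: 10176.99115 / (1+0.113)^3 = 7381.31780
Total PV = 4205.66513 + 7381.31780 = 11586.98293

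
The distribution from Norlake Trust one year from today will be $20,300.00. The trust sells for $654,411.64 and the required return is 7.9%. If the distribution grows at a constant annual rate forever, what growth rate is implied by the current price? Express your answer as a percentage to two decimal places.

4.80%

P = D₁/(r−g) ⇒ g = r − D₁/P = 0.079 − $20,300.00/$654,411.64 = 0.047980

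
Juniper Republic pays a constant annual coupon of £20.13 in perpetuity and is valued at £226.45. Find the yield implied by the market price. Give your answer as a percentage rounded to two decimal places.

8.89%

P = C/r ⇒ r = C/P = £20.13/£226.45 = 0.088894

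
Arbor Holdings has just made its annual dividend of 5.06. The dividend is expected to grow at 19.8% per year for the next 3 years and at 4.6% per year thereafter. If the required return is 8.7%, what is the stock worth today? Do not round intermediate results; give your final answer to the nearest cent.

191.31

D_1 = 6.06188
D_2 = 7.26213
D_3 = 8.70003
Terminal value at year 3: TV = D_3×(1+g_2)/(r−g_2) = 9.10024/0.041 = 221.95698
P_0 = D_1/(1+r)^1 + D_2/(1+r)^2 + D_3/(1+r)^3 + TV/(1+r)^3
    = 5.57671 + 6.14618 + 6.77380 + 172.81449 = 191.31118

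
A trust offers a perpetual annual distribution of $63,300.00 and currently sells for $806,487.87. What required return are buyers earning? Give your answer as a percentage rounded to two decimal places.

P = C/r ⇒ r = C/P = $63,300.00/$806,487.87 = 0.078488

7.85%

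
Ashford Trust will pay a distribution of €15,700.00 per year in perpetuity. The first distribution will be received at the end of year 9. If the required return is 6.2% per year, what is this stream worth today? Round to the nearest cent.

€156499.09

Value at end of year 8: C / r = €15,700.00 / 0.062 = €253,225.8065
Discount to today: PV = €253,225.8065 / (1 + 0.062)^8 = €253,225.8065 / 1.618066 = €156,499.09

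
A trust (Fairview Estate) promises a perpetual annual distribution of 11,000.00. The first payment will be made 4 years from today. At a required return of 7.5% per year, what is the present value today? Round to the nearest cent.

118060.88

Value at end of year 3: C / r = 11,000.00 / 0.075 = 146,666.6667
Discount to today: PV = 146,666.6667 / (1 + 0.075)^3 = 146,666.6667 / 1.242297 = 118,060.88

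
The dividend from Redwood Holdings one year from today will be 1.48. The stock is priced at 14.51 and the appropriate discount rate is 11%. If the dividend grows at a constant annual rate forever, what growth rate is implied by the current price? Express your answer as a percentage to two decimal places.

P = D₁/(r−g) ⇒ g = r − D₁/P = 0.11 − 1.48/14.51 = 0.008001

0.80%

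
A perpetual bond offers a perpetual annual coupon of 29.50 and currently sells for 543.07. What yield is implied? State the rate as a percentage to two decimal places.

P = C/r ⇒ r = C/P = 29.50/543.07 = 0.054321

5.43%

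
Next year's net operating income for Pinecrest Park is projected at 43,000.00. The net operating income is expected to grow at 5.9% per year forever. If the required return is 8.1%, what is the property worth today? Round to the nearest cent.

Growing perpetuity: P = D₁ / (r − g) = 43,000.0000 / (0.081 − 0.059) = 1,954,545.45

1954545.45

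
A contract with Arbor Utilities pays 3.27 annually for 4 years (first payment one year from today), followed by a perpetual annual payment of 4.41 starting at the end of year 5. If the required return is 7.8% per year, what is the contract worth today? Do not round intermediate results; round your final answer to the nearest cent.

52.75

PV of 4-year annuity: 3.27 × [1 − (1+0.078)^−4] / 0.078 = 10.87905
Perpetuity value at year 4: 4.41 / 0.078 = 56.53846
PV of perpetuity: 56.53846 / (1+0.078)^4 = 41.86672
Total PV = 10.87905 + 41.86672 = 52.74577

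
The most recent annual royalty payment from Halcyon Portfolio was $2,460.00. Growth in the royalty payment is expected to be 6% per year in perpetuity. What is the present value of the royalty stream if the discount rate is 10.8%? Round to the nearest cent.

D₁ = D₀ × (1 + g) = $2,460.00 × 1.06 = $2,607.6000
Growing perpetuity: P = D₁ / (r − g) = $2,607.6000 / (0.108 − 0.06) = $54,325.00

$54325.00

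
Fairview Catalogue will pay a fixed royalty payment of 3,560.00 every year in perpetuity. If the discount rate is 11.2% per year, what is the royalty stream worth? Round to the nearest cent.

Level perpetuity: PV = C / r = 3,560.00 / 0.112 = 31,785.71

31785.71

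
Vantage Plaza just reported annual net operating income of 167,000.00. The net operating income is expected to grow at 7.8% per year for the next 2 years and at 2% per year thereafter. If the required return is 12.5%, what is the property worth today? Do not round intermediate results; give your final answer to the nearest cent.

1802927.05

D_1 = 180026.00000
D_2 = 194068.02800
Terminal value at year 2: TV = D_2×(1+g_2)/(r−g_2) = 197949.38856/0.105 = 1885232.27200
P_0 = D_1/(1+r)^1 + D_2/(1+r)^2 + TV/(1+r)^2
    = 160023.11111 + 153337.70114 + 1489566.23960 = 1802927.05185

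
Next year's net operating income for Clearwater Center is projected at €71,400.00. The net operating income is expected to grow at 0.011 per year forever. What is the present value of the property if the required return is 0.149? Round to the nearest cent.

€517391.30

Growing perpetuity: P = D₁ / (r − g) = €71,400.0000 / (0.149 − 0.011) = €517,391.30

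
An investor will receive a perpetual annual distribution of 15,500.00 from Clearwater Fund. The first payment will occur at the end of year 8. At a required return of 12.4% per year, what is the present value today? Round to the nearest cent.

Value at end of year 7: C / r = 15,500.00 / 0.124 = 125,000.0000
Discount to today: PV = 125,000.0000 / (1 + 0.124)^7 = 125,000.0000 / 2.266544 = 55,150.04

55150.04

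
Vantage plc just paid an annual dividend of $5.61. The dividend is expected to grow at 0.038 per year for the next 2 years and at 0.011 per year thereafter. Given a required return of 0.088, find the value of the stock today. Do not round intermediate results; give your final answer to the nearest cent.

$77.50

D_1 = 5.82318
D_2 = 6.04446
Terminal value at year 2: TV = D_2×(1+g_2)/(r−g_2) = 6.11095/0.077 = 79.36299
P_0 = D_1/(1+r)^1 + D_2/(1+r)^2 + TV/(1+r)^2
    = 5.35219 + 5.10622 + 67.04404 = 77.50246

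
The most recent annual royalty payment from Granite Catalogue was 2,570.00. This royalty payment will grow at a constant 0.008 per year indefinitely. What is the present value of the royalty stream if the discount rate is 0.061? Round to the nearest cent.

D₁ = D₀ × (1 + g) = 2,570.00 × 1.008 = 2,590.5600
Growing perpetuity: P = D₁ / (r − g) = 2,590.5600 / (0.061 − 0.008) = 48,878.49

48878.49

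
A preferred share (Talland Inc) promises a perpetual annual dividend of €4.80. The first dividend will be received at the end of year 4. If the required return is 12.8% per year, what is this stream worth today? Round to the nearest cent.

Value at end of year 3: C / r = €4.80 / 0.128 = €37.5000
Discount to today: PV = €37.5000 / (1 + 0.128)^3 = €37.5000 / 1.435249 = €26.13

€26.13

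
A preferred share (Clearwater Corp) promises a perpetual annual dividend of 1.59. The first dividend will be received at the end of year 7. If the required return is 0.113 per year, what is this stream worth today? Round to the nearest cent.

Value at end of year 6: C / r = 1.59 / 0.113 = 14.0708
Discount to today: PV = 14.0708 / (1 + 0.113)^6 = 14.0708 / 1.900951 = 7.40

7.40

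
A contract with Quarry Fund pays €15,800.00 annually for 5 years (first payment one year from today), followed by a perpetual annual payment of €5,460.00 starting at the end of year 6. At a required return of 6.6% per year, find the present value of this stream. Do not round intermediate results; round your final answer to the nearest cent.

PV of 5-year annuity: €15,800.00 × [1 − (1+0.066)^−5] / 0.066 = 65482.90910
Perpetuity value at year 5: €5,460.00 / 0.066 = 82727.27273
PV of perpetuity: 82727.27273 / (1+0.066)^5 = 60098.36869
Total PV = 65482.90910 + 60098.36869 = 125581.27780

€125581.28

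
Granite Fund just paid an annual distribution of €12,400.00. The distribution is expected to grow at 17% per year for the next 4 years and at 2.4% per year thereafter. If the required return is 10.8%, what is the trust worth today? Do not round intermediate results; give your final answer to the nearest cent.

D_1 = 14508.00000
D_2 = 16974.36000
D_3 = 19860.00120
D_4 = 23236.20140
Terminal value at year 4: TV = D_4×(1+g_2)/(r−g_2) = 23793.87024/0.084 = 283260.35997
P_0 = D_1/(1+r)^1 + D_2/(1+r)^2 + D_3/(1+r)^3 + D_4/(1+r)^4 + TV/(1+r)^4
    = 13093.86282 + 13826.55189 + 14600.23981 + 15417.22074 + 187943.26236 = 244881.13762

€244881.14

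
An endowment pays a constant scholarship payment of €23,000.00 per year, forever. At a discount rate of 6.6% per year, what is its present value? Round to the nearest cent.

Level perpetuity: PV = C / r = €23,000.00 / 0.066 = €348,484.85

€348484.85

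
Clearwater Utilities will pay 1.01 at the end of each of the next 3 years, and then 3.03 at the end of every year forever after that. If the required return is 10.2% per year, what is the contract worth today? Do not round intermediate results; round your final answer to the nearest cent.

24.70

PV of 3-year annuity: 1.01 × [1 − (1+0.102)^−3] / 0.102 = 2.50290
Perpetuity value at year 3: 3.03 / 0.102 = 29.70588
PV of perpetuity: 29.70588 / (1+0.102)^3 = 22.19717
Total PV = 2.50290 + 22.19717 = 24.70008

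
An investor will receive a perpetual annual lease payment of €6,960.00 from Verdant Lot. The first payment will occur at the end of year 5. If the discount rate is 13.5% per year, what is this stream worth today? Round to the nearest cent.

€31066.48

Value at end of year 4: C / r = €6,960.00 / 0.135 = €51,555.5556
Discount to today: PV = €51,555.5556 / (1 + 0.135)^4 = €51,555.5556 / 1.659524 = €31,066.48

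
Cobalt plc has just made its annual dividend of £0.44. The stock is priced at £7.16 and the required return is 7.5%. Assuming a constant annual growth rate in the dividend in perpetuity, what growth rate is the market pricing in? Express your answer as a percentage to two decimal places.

1.28%

P = D₀(1+g)/(r−g) ⇒ P(r−g) = D₀(1+g) ⇒ g(P+D₀) = P·r − D₀
g = (P·r − D₀)/(P + D₀) = (£7.16×0.075 − £0.44) / (£7.16 + £0.44) = 0.012763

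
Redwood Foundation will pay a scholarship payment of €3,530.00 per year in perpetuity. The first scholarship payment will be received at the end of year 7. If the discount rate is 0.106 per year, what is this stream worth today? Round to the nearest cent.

€18194.41

Value at end of year 6: C / r = €3,530.00 / 0.106 = €33,301.8868
Discount to today: PV = €33,301.8868 / (1 + 0.106)^6 = €33,301.8868 / 1.830336 = €18,194.41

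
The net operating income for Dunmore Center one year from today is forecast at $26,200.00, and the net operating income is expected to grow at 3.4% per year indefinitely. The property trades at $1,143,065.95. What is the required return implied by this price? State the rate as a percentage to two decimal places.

P = D₁/(r − g) ⇒ r = D₁/P + g = $26,200.0000/$1,143,065.95 + 0.034 = 0.022921 + 0.034 = 0.056921

5.69%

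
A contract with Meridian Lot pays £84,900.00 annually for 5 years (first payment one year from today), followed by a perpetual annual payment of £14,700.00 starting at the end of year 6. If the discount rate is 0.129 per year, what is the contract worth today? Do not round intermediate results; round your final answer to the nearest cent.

£361466.76

PV of 5-year annuity: £84,900.00 × [1 − (1+0.129)^−5] / 0.129 = 299342.97507
Perpetuity value at year 5: £14,700.00 / 0.129 = 113953.48837
PV of perpetuity: 113953.48837 / (1+0.129)^5 = 62123.78597
Total PV = 299342.97507 + 62123.78597 = 361466.76105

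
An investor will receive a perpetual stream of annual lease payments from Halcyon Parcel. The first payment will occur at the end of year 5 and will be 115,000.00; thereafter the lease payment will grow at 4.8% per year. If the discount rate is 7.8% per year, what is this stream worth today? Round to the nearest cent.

2838582.64

Value at end of year 4: C₁ / (r − g) = 115,000.00 / (0.078 − 0.048) = 3,833,333.3333
Discount to today: PV = 3,833,333.3333 / (1 + 0.078)^4 = 3,833,333.3333 / 1.350439 = 2,838,582.64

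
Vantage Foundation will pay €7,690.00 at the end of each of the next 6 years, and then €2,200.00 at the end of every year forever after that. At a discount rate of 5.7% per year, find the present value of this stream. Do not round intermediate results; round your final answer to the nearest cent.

PV of 6-year annuity: €7,690.00 × [1 − (1+0.057)^−6] / 0.057 = 38173.28815
Perpetuity value at year 6: €2,200.00 / 0.057 = 38596.49123
PV of perpetuity: 38596.49123 / (1+0.057)^6 = 27675.65457
Total PV = 38173.28815 + 27675.65457 = 65848.94272

€65848.94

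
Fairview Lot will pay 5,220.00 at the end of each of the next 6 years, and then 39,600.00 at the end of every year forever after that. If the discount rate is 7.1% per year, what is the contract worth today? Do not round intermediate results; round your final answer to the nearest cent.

394377.52

PV of 6-year annuity: 5,220.00 × [1 − (1+0.071)^−6] / 0.071 = 24804.71088
Perpetuity value at year 6: 39,600.00 / 0.071 = 557746.47887
PV of perpetuity: 557746.47887 / (1+0.071)^6 = 369572.81013
Total PV = 24804.71088 + 369572.81013 = 394377.52101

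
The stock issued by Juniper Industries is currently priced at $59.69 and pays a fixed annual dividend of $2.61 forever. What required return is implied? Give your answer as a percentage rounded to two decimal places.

4.37%

P = C/r ⇒ r = C/P = $2.61/$59.69 = 0.043726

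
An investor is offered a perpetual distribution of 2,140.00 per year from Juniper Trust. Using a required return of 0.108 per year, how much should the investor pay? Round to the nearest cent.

19814.81

Level perpetuity: PV = C / r = 2,140.00 / 0.108 = 19,814.81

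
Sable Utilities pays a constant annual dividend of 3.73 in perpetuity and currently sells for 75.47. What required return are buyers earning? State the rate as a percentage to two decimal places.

4.94%

P = C/r ⇒ r = C/P = 3.73/75.47 = 0.049424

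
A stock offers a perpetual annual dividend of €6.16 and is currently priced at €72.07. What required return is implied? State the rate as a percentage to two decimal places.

8.55%

P = C/r ⇒ r = C/P = €6.16/€72.07 = 0.085472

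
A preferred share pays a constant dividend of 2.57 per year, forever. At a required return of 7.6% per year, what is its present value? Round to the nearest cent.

33.82

Level perpetuity: PV = C / r = 2.57 / 0.076 = 33.82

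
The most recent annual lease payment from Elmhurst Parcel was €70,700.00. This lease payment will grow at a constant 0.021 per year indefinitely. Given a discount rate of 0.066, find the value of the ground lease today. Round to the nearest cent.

D₁ = D₀ × (1 + g) = €70,700.00 × 1.021 = €72,184.7000
Growing perpetuity: P = D₁ / (r − g) = €72,184.7000 / (0.066 − 0.021) = €1,604,104.44

€1604104.44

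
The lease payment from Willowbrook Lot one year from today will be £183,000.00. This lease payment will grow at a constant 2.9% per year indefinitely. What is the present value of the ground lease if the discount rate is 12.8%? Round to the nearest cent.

Growing perpetuity: P = D₁ / (r − g) = £183,000.0000 / (0.128 − 0.029) = £1,848,484.85

£1848484.85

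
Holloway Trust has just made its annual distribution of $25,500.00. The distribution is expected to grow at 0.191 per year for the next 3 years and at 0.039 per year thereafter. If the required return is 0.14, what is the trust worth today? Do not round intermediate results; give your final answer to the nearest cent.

$382677.80

D_1 = 30370.50000
D_2 = 36171.26550
D_3 = 43079.97721
Terminal value at year 3: TV = D_3×(1+g_2)/(r−g_2) = 44760.09632/0.101 = 443169.27051
P_0 = D_1/(1+r)^1 + D_2/(1+r)^2 + D_3/(1+r)^3 + TV/(1+r)^3
    = 26640.78947 + 27832.61427 + 29077.75754 + 299126.63445 = 382677.79573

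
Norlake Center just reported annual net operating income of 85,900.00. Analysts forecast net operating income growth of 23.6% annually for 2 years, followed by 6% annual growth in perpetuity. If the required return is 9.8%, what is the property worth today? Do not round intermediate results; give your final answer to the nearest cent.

3241866.49

D_1 = 106172.40000
D_2 = 131229.08640
Terminal value at year 2: TV = D_2×(1+g_2)/(r−g_2) = 139102.83158/0.038 = 3660600.83116
P_0 = D_1/(1+r)^1 + D_2/(1+r)^2 + TV/(1+r)^2
    = 96696.17486 + 108849.24602 + 3036321.07322 = 3241866.49410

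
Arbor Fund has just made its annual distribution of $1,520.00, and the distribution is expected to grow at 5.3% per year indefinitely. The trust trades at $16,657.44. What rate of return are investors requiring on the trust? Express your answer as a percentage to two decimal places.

D₁ = $1,520.00 × 1.053 = $1,600.5600
P = D₁/(r − g) ⇒ r = D₁/P + g = $1,600.5600/$16,657.44 + 0.053 = 0.096087 + 0.053 = 0.149087

14.91%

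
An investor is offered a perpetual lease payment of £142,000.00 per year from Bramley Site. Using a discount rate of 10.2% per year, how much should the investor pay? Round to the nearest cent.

£1392156.86

Level perpetuity: PV = C / r = £142,000.00 / 0.102 = £1,392,156.86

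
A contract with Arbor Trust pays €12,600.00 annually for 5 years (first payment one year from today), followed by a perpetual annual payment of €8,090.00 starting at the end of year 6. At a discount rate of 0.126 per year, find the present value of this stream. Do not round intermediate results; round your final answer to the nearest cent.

PV of 5-year annuity: €12,600.00 × [1 − (1+0.126)^−5] / 0.126 = 44753.08303
Perpetuity value at year 5: €8,090.00 / 0.126 = 64206.34921
PV of perpetuity: 64206.34921 / (1+0.126)^5 = 35472.02844
Total PV = 44753.08303 + 35472.02844 = 80225.11147

€80225.11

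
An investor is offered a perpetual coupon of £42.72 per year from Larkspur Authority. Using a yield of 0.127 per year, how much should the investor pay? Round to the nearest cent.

Level perpetuity: PV = C / r = £42.72 / 0.127 = £336.38

£336.38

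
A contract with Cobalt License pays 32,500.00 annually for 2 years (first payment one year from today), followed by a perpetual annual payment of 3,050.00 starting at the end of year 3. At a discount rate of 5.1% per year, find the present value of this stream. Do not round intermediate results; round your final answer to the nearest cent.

114486.06

PV of 2-year annuity: 32,500.00 × [1 − (1+0.051)^−2] / 0.051 = 60345.31926
Perpetuity value at year 2: 3,050.00 / 0.051 = 59803.92157
PV of perpetuity: 59803.92157 / (1+0.051)^2 = 54140.74545
Total PV = 60345.31926 + 54140.74545 = 114486.06471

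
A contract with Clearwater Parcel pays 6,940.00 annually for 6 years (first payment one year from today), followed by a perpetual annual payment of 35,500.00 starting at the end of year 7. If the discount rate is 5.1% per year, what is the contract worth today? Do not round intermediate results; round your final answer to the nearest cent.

PV of 6-year annuity: 6,940.00 × [1 − (1+0.051)^−6] / 0.051 = 35112.93187
Perpetuity value at year 6: 35,500.00 / 0.051 = 696078.43137
PV of perpetuity: 696078.43137 / (1+0.051)^6 = 516466.17181
Total PV = 35112.93187 + 516466.17181 = 551579.10368

551579.10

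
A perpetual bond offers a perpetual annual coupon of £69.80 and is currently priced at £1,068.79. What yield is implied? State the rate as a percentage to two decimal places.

6.53%

P = C/r ⇒ r = C/P = £69.80/£1,068.79 = 0.065307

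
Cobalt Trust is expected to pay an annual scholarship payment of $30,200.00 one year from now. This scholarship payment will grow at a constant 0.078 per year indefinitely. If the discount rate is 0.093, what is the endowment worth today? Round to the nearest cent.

$2013333.33

Growing perpetuity: P = D₁ / (r − g) = $30,200.0000 / (0.093 − 0.078) = $2,013,333.33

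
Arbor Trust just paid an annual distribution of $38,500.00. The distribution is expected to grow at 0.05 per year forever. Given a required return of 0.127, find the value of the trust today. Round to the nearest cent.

$525000.00

D₁ = D₀ × (1 + g) = $38,500.00 × 1.05 = $40,425.0000
Growing perpetuity: P = D₁ / (r − g) = $40,425.0000 / (0.127 − 0.05) = $525,000.00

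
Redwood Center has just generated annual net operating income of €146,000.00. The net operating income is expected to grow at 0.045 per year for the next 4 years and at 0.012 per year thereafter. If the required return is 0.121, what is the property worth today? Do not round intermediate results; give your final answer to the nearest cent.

D_1 = 152570.00000
D_2 = 159435.65000
D_3 = 166610.25425
D_4 = 174107.71569
Terminal value at year 4: TV = D_4×(1+g_2)/(r−g_2) = 176197.00828/0.109 = 1616486.31449
P_0 = D_1/(1+r)^1 + D_2/(1+r)^2 + D_3/(1+r)^3 + D_4/(1+r)^4 + TV/(1+r)^4
    = 136101.69492 + 126874.46136 + 118272.80296 + 110254.30785 + 1023645.50039 = 1515148.76748

€1515148.77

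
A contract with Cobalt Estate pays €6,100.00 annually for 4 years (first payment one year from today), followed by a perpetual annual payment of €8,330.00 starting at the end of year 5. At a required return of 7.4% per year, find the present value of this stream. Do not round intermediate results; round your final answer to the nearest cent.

€105081.80

PV of 4-year annuity: €6,100.00 × [1 − (1+0.074)^−4] / 0.074 = 20476.77214
Perpetuity value at year 4: €8,330.00 / 0.074 = 112567.56757
PV of perpetuity: 112567.56757 / (1+0.074)^4 = 84605.02463
Total PV = 20476.77214 + 84605.02463 = 105081.79677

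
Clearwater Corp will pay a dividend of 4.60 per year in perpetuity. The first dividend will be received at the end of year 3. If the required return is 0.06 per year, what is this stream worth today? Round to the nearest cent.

Value at end of year 2: C / r = 4.60 / 0.06 = 76.6667
Discount to today: PV = 76.6667 / (1 + 0.06)^2 = 76.6667 / 1.123600 = 68.23

68.23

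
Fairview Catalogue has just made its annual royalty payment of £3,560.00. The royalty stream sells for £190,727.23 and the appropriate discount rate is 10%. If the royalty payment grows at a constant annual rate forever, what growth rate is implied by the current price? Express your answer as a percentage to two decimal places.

7.98%

P = D₀(1+g)/(r−g) ⇒ P(r−g) = D₀(1+g) ⇒ g(P+D₀) = P·r − D₀
g = (P·r − D₀)/(P + D₀) = (£190,727.23×0.1 − £3,560.00) / (£190,727.23 + £3,560.00) = 0.079844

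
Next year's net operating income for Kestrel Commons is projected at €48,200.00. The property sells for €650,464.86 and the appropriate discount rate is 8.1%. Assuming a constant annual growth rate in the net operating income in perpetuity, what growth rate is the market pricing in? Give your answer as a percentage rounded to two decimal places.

P = D₁/(r−g) ⇒ g = r − D₁/P = 0.081 − €48,200.00/€650,464.86 = 0.006899

0.69%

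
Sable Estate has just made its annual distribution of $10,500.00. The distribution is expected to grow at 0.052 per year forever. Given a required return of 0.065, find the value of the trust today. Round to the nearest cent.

D₁ = D₀ × (1 + g) = $10,500.00 × 1.052 = $11,046.0000
Growing perpetuity: P = D₁ / (r − g) = $11,046.0000 / (0.065 − 0.052) = $849,692.31

$849692.31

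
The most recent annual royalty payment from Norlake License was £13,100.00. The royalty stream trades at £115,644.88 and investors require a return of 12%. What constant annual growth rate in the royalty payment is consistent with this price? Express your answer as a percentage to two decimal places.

0.60%

P = D₀(1+g)/(r−g) ⇒ P(r−g) = D₀(1+g) ⇒ g(P+D₀) = P·r − D₀
g = (P·r − D₀)/(P + D₀) = (£115,644.88×0.12 − £13,100.00) / (£115,644.88 + £13,100.00) = 0.006038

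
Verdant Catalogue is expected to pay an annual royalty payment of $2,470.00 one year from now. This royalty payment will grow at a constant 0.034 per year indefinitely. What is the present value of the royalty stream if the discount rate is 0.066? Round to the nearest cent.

Growing perpetuity: P = D₁ / (r − g) = $2,470.0000 / (0.066 − 0.034) = $77,187.50

$77187.50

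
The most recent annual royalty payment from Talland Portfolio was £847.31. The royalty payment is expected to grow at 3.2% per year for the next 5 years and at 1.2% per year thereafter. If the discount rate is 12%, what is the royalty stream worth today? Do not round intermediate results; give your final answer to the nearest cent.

D_1 = 874.42392
D_2 = 902.40549
D_3 = 931.28246
D_4 = 961.08350
D_5 = 991.83817
Terminal value at year 5: TV = D_5×(1+g_2)/(r−g_2) = 1003.74023/0.108 = 9293.89102
P_0 = D_1/(1+r)^1 + D_2/(1+r)^2 + D_3/(1+r)^3 + D_4/(1+r)^4 + D_5/(1+r)^5 + TV/(1+r)^5
    = 780.73564 + 719.39213 + 662.86846 + 610.78594 + 562.79562 + 5273.60336 = 8610.18114

£8610.18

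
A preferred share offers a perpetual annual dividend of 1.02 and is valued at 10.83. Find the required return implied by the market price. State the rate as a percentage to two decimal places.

P = C/r ⇒ r = C/P = 1.02/10.83 = 0.094183

9.42%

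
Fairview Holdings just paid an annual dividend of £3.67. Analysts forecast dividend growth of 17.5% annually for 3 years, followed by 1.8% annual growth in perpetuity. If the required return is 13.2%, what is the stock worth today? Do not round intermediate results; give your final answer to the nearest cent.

£48.52

D_1 = 4.31225
D_2 = 5.06689
D_3 = 5.95360
Terminal value at year 3: TV = D_3×(1+g_2)/(r−g_2) = 6.06076/0.114 = 53.16460
P_0 = D_1/(1+r)^1 + D_2/(1+r)^2 + D_3/(1+r)^3 + TV/(1+r)^3
    = 3.80941 + 3.95411 + 4.10431 + 36.65079 = 48.51862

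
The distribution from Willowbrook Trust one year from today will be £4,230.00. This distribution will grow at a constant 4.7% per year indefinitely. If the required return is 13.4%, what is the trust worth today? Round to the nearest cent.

Growing perpetuity: P = D₁ / (r − g) = £4,230.0000 / (0.134 − 0.047) = £48,620.69

£48620.69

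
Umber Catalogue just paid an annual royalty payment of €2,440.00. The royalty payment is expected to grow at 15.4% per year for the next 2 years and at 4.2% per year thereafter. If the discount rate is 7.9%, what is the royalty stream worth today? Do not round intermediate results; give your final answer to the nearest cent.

€84000.96

D_1 = 2815.76000
D_2 = 3249.38704
Terminal value at year 2: TV = D_2×(1+g_2)/(r−g_2) = 3385.86130/0.037 = 91509.76475
P_0 = D_1/(1+r)^1 + D_2/(1+r)^2 + TV/(1+r)^2
    = 2609.60148 + 2790.99176 + 78600.36260 = 84000.95584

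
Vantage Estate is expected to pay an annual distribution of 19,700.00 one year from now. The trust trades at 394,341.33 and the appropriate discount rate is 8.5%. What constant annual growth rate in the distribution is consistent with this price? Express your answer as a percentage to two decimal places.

3.50%

P = D₁/(r−g) ⇒ g = r − D₁/P = 0.085 − 19,700.00/394,341.33 = 0.035043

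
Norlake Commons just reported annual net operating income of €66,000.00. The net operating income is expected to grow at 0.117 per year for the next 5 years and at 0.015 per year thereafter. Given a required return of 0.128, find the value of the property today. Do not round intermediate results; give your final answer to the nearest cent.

€884954.70

D_1 = 73722.00000
D_2 = 82347.47400
D_3 = 91982.12846
D_4 = 102744.03749
D_5 = 114765.08987
Terminal value at year 5: TV = D_5×(1+g_2)/(r−g_2) = 116486.56622/0.113 = 1030854.56833
P_0 = D_1/(1+r)^1 + D_2/(1+r)^2 + D_3/(1+r)^3 + D_4/(1+r)^4 + D_5/(1+r)^5 + TV/(1+r)^5
    = 65356.38298 + 64719.04236 + 64087.91695 + 63462.94613 + 62844.06988 + 564484.34452 = 884954.70283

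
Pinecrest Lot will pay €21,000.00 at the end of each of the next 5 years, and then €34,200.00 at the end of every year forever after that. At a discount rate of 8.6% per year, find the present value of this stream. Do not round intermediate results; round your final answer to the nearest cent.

PV of 5-year annuity: €21,000.00 × [1 − (1+0.086)^−5] / 0.086 = 82537.53227
Perpetuity value at year 5: €34,200.00 / 0.086 = 397674.41860
PV of perpetuity: 397674.41860 / (1+0.086)^5 = 263256.15176
Total PV = 82537.53227 + 263256.15176 = 345793.68403

€345793.68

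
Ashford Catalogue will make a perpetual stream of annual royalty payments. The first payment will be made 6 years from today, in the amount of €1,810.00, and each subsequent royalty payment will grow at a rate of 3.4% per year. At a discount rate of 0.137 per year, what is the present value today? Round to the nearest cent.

Value at end of year 5: C₁ / (r − g) = €1,810.00 / (0.137 − 0.034) = €17,572.8155
Discount to today: PV = €17,572.8155 / (1 + 0.137)^5 = €17,572.8155 / 1.900213 = €9,247.81

€9247.81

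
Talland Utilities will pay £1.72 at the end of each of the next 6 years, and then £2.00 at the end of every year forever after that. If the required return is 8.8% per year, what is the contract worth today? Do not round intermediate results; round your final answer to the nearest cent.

£21.46

PV of 6-year annuity: £1.72 × [1 − (1+0.088)^−6] / 0.088 = 7.76201
Perpetuity value at year 6: £2.00 / 0.088 = 22.72727
PV of perpetuity: 22.72727 / (1+0.088)^6 = 13.70168
Total PV = 7.76201 + 13.70168 = 21.46369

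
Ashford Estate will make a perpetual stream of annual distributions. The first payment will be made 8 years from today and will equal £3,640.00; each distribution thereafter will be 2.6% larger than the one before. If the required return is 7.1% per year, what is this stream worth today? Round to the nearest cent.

Value at end of year 7: C₁ / (r − g) = £3,640.00 / (0.071 − 0.026) = £80,888.8889
Discount to today: PV = £80,888.8889 / (1 + 0.071)^7 = £80,888.8889 / 1.616316 = £50,045.22

£50045.22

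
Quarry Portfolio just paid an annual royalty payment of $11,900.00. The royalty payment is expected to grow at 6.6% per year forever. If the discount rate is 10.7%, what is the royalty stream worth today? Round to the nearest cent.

D₁ = D₀ × (1 + g) = $11,900.00 × 1.066 = $12,685.4000
Growing perpetuity: P = D₁ / (r − g) = $12,685.4000 / (0.107 − 0.066) = $309,400.00

$309400.00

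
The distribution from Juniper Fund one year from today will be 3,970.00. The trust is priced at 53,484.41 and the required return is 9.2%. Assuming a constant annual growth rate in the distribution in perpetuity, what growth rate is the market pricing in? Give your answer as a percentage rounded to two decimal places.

P = D₁/(r−g) ⇒ g = r − D₁/P = 0.092 − 3,970.00/53,484.41 = 0.017773

1.78%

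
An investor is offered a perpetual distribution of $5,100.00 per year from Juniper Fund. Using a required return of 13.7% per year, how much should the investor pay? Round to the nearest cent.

$37226.28

Level perpetuity: PV = C / r = $5,100.00 / 0.137 = $37,226.28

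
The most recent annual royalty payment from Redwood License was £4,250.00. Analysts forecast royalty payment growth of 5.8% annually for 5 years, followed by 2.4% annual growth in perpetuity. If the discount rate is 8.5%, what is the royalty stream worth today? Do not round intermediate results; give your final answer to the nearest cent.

D_1 = 4496.50000
D_2 = 4757.29700
D_3 = 5033.22023
D_4 = 5325.14700
D_5 = 5634.00553
Terminal value at year 5: TV = D_5×(1+g_2)/(r−g_2) = 5769.22166/0.061 = 94577.40422
P_0 = D_1/(1+r)^1 + D_2/(1+r)^2 + D_3/(1+r)^3 + D_4/(1+r)^4 + D_5/(1+r)^5 + TV/(1+r)^5
    = 4144.23963 + 4041.11109 + 3940.54888 + 3842.48913 + 3746.86959 + 62898.26983 = 82613.52814

£82613.53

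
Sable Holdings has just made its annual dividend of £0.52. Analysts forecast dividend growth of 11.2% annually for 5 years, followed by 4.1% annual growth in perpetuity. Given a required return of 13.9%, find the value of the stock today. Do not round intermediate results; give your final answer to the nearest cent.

£7.32

D_1 = 0.57824
D_2 = 0.64300
D_3 = 0.71502
D_4 = 0.79510
D_5 = 0.88415
Terminal value at year 5: TV = D_5×(1+g_2)/(r−g_2) = 0.92040/0.098 = 9.39187
P_0 = D_1/(1+r)^1 + D_2/(1+r)^2 + D_3/(1+r)^3 + D_4/(1+r)^4 + D_5/(1+r)^5 + TV/(1+r)^5
    = 0.50767 + 0.49564 + 0.48389 + 0.47242 + 0.46122 + 4.89929 = 7.32013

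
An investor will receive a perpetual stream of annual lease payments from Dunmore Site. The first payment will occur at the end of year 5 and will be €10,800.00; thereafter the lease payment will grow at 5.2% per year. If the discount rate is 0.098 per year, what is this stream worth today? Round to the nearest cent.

€161531.25

Value at end of year 4: C₁ / (r − g) = €10,800.00 / (0.098 − 0.052) = €234,782.6087
Discount to today: PV = €234,782.6087 / (1 + 0.098)^4 = €234,782.6087 / 1.453481 = €161,531.25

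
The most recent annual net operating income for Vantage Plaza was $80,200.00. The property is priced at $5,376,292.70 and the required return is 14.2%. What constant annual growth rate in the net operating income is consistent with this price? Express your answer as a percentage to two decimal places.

12.52%

P = D₀(1+g)/(r−g) ⇒ P(r−g) = D₀(1+g) ⇒ g(P+D₀) = P·r − D₀
g = (P·r − D₀)/(P + D₀) = ($5,376,292.70×0.142 − $80,200.00) / ($5,376,292.70 + $80,200.00) = 0.125215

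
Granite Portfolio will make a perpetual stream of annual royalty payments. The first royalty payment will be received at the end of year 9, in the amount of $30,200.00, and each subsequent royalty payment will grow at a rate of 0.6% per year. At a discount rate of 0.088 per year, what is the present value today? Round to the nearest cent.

$187569.37

Value at end of year 8: C₁ / (r − g) = $30,200.00 / (0.088 − 0.006) = $368,292.6829
Discount to today: PV = $368,292.6829 / (1 + 0.088)^8 = $368,292.6829 / 1.963501 = $187,569.37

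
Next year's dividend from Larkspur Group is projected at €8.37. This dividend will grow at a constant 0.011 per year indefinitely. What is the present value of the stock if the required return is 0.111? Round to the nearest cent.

€83.70

Growing perpetuity: P = D₁ / (r − g) = €8.3700 / (0.111 − 0.011) = €83.70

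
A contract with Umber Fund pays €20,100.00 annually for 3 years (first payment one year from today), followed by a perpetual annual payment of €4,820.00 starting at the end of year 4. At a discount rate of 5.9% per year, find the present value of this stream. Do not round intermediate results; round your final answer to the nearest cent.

€122614.22

PV of 3-year annuity: €20,100.00 × [1 − (1+0.059)^−3] / 0.059 = 53827.10003
Perpetuity value at year 3: €4,820.00 / 0.059 = 81694.91525
PV of perpetuity: 81694.91525 / (1+0.059)^3 = 68787.12311
Total PV = 53827.10003 + 68787.12311 = 122614.22314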